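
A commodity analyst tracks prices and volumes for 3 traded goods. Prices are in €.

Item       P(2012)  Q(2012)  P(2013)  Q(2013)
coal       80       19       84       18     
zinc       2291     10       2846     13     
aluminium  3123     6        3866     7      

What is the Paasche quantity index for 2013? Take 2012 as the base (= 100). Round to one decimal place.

123.1

Paasche quantity index uses current-period prices as weights.
ΣP(2013)·Q(2013) = 84×18 + 2846×13 + 3866×7 = 1512 + 36998 + 27062 = 65572
ΣP(2013)·Q(2012) = 84×19 + 2846×10 + 3866×6 = 1596 + 28460 + 23196 = 53252
Index = 65572 / 53252 × 100 = 123.1353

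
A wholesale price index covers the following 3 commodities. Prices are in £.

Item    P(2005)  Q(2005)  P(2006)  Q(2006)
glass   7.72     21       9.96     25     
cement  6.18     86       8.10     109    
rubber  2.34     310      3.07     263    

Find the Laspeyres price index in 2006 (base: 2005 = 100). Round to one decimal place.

Laspeyres price index uses base-period quantities as weights.
ΣP(2006)·Q(2005) = 9.96×21 + 8.10×86 + 3.07×310 = 209.16 + 696.6 + 951.7 = 1857.46
ΣP(2005)·Q(2005) = 7.72×21 + 6.18×86 + 2.34×310 = 162.12 + 531.48 + 725.4 = 1419
Index = 1857.46 / 1419 × 100 = 130.8992

130.9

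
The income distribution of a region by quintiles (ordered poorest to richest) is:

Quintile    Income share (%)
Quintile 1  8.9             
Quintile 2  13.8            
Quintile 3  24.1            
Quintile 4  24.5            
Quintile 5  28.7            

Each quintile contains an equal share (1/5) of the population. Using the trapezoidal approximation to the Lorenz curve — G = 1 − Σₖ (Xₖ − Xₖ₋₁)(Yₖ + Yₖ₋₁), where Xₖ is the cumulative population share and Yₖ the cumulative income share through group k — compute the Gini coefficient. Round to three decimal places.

0.201

Cumulative income shares Yₖ: 0.0890, 0.2270, 0.4680, 0.7130, 1.0000
Σ (Xₖ−Xₖ₋₁)(Yₖ+Yₖ₋₁) = (1/5)(0.0890+0.0000) + (1/5)(0.2270+0.0890) + (1/5)(0.4680+0.2270) + (1/5)(0.7130+0.4680) + (1/5)(1.0000+0.7130)
  = 0.0178 + 0.0632 + 0.1390 + 0.2362 + 0.3426 = 0.7988
G = 1 − 0.7988 = 0.2012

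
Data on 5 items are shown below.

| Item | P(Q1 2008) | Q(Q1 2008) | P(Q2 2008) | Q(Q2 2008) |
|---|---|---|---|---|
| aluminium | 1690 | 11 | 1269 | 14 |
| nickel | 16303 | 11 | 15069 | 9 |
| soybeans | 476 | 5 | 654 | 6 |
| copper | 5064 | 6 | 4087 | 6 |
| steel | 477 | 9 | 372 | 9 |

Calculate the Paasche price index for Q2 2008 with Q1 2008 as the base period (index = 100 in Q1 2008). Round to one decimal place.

Paasche price index uses current-period quantities as weights.
ΣP(Q2 2008)·Q(Q2 2008) = 1269×14 + 15069×9 + 654×6 + 4087×6 + 372×9 = 17766 + 135621 + 3924 + 24522 + 3348 = 185181
ΣP(Q1 2008)·Q(Q2 2008) = 1690×14 + 16303×9 + 476×6 + 5064×6 + 477×9 = 23660 + 146727 + 2856 + 30384 + 4293 = 207920
Index = 185181 / 207920 × 100 = 89.0636

89.1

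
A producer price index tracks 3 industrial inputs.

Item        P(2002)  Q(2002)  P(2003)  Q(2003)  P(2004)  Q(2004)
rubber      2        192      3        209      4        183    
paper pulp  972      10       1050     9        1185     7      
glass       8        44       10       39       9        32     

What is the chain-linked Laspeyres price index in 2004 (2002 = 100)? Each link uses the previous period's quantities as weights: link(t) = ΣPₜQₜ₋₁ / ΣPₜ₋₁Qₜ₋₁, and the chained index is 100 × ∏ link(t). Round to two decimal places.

124.71

Link 2002→2003:
ΣP(2003)Q(2002) = 3×192 + 1050×10 + 10×44 = 576 + 10500 + 440 = 11516
ΣP(2002)Q(2002) = 2×192 + 972×10 + 8×44 = 384 + 9720 + 352 = 10456
link = 11516/10456 = 1.101377
Link 2003→2004:
ΣP(2004)Q(2003) = 4×209 + 1185×9 + 9×39 = 836 + 10665 + 351 = 11852
ΣP(2003)Q(2003) = 3×209 + 1050×9 + 10×39 = 627 + 9450 + 390 = 10467
link = 11852/10467 = 1.132321
Chained index = 100 × 1.101377 × 1.132321 = 124.7112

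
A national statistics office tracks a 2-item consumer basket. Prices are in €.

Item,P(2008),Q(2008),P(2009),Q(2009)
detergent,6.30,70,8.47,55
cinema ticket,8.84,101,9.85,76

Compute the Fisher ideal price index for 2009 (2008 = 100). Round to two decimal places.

119.15

Laspeyres component (base-period weights):
ΣP(2009)Q(2008) = 8.47×70 + 9.85×101 = 592.9 + 994.85 = 1587.75
ΣP(2008)Q(2008) = 6.30×70 + 8.84×101 = 441 + 892.84 = 1333.84
L = 1587.75 / 1333.84 × 100 = 119.0360
Paasche component (current-period weights):
ΣP(2009)Q(2009) = 8.47×55 + 9.85×76 = 465.85 + 748.6 = 1214.45
ΣP(2008)Q(2009) = 6.30×55 + 8.84×76 = 346.5 + 671.84 = 1018.34
P = 1214.45 / 1018.34 × 100 = 119.2578
Fisher = √(L × P) = √(119.0360 × 119.2578) = 119.1469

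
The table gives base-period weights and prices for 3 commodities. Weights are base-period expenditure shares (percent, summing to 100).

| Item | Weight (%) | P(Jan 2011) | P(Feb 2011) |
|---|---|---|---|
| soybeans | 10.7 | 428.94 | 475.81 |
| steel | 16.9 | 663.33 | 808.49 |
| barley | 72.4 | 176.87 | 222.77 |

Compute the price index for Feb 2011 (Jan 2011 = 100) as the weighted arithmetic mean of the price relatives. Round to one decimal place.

123.7

soybeans: 10.7 × (475.81/428.94) = 10.7 × 1.109269 = 11.8692
steel: 16.9 × (808.49/663.33) = 16.9 × 1.218835 = 20.5983
barley: 72.4 × (222.77/176.87) = 72.4 × 1.259513 = 91.1887
Index = Σ wᵢ·(p₁ᵢ/p₀ᵢ) = 11.8692 + 20.5983 + 91.1887 = 123.6562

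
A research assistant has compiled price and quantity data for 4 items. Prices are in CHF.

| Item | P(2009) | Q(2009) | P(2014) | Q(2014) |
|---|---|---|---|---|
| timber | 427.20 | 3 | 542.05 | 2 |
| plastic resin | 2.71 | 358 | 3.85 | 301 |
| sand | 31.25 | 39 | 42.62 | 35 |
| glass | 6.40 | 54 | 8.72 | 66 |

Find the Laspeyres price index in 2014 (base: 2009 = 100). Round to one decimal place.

Laspeyres price index uses base-period quantities as weights.
ΣP(2014)·Q(2009) = 542.05×3 + 3.85×358 + 42.62×39 + 8.72×54 = 1626.15 + 1378.3 + 1662.18 + 470.88 = 5137.51
ΣP(2009)·Q(2009) = 427.20×3 + 2.71×358 + 31.25×39 + 6.40×54 = 1281.6 + 970.18 + 1218.75 + 345.6 = 3816.13
Index = 5137.51 / 3816.13 × 100 = 134.6262

134.6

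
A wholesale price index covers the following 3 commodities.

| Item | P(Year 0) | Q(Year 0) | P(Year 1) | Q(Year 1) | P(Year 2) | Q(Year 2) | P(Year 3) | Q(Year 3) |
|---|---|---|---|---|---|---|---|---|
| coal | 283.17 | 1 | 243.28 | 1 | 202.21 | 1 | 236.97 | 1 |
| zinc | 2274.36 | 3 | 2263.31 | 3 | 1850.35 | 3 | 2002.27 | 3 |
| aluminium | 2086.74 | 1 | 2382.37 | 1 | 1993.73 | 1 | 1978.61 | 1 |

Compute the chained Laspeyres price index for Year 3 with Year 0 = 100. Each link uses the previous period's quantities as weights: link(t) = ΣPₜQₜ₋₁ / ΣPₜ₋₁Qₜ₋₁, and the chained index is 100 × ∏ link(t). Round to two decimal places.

Link Year 0→Year 1:
ΣP(Year 1)Q(Year 0) = 243.28×1 + 2263.31×3 + 2382.37×1 = 243.28 + 6789.93 + 2382.37 = 9415.58
ΣP(Year 0)Q(Year 0) = 283.17×1 + 2274.36×3 + 2086.74×1 = 283.17 + 6823.08 + 2086.74 = 9192.99
link = 9415.58/9192.99 = 1.024213
Link Year 1→Year 2:
ΣP(Year 2)Q(Year 1) = 202.21×1 + 1850.35×3 + 1993.73×1 = 202.21 + 5551.05 + 1993.73 = 7746.99
ΣP(Year 1)Q(Year 1) = 243.28×1 + 2263.31×3 + 2382.37×1 = 243.28 + 6789.93 + 2382.37 = 9415.58
link = 7746.99/9415.58 = 0.822784
Link Year 2→Year 3:
ΣP(Year 3)Q(Year 2) = 236.97×1 + 2002.27×3 + 1978.61×1 = 236.97 + 6006.81 + 1978.61 = 8222.39
ΣP(Year 2)Q(Year 2) = 202.21×1 + 1850.35×3 + 1993.73×1 = 202.21 + 5551.05 + 1993.73 = 7746.99
link = 8222.39/7746.99 = 1.061366
Chained index = 100 × 1.024213 × 0.822784 × 1.061366 = 89.4420

89.44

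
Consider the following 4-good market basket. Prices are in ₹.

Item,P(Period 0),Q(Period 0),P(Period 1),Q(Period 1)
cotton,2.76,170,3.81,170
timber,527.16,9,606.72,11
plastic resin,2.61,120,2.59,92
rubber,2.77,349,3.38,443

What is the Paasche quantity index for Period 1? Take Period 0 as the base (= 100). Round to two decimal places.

Paasche quantity index uses current-period prices as weights.
ΣP(Period 1)·Q(Period 1) = 3.81×170 + 606.72×11 + 2.59×92 + 3.38×443 = 647.7 + 6673.92 + 238.28 + 1497.34 = 9057.24
ΣP(Period 1)·Q(Period 0) = 3.81×170 + 606.72×9 + 2.59×120 + 3.38×349 = 647.7 + 5460.48 + 310.8 + 1179.62 = 7598.6
Index = 9057.24 / 7598.6 × 100 = 119.1962

119.20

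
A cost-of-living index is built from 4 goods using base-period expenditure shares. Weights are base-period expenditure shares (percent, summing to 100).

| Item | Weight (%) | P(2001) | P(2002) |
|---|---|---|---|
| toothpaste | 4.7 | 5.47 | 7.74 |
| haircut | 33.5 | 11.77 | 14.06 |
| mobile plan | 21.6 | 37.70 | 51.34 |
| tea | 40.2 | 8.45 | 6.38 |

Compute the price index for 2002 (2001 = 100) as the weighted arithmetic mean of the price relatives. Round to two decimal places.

toothpaste: 4.7 × (7.74/5.47) = 4.7 × 1.414991 = 6.6505
haircut: 33.5 × (14.06/11.77) = 33.5 × 1.194562 = 40.0178
mobile plan: 21.6 × (51.34/37.70) = 21.6 × 1.361804 = 29.4150
tea: 40.2 × (6.38/8.45) = 40.2 × 0.755030 = 30.3522
Index = Σ wᵢ·(p₁ᵢ/p₀ᵢ) = 6.6505 + 40.0178 + 29.4150 + 30.3522 = 106.4354

106.44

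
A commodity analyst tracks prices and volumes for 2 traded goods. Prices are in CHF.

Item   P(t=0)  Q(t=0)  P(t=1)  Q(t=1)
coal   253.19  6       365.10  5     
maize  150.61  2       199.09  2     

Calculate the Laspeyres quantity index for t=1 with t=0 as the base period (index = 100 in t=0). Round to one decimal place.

86.1

Laspeyres quantity index uses base-period prices as weights.
ΣP(t=0)·Q(t=1) = 253.19×5 + 150.61×2 = 1265.95 + 301.22 = 1567.17
ΣP(t=0)·Q(t=0) = 253.19×6 + 150.61×2 = 1519.14 + 301.22 = 1820.36
Index = 1567.17 / 1820.36 × 100 = 86.0912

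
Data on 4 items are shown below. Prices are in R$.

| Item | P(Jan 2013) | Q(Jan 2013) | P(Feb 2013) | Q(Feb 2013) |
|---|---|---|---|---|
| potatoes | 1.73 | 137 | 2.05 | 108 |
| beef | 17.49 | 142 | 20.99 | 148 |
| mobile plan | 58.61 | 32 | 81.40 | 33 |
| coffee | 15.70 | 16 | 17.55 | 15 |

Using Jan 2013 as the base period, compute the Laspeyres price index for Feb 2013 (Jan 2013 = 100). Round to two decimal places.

Laspeyres price index uses base-period quantities as weights.
ΣP(Feb 2013)·Q(Jan 2013) = 2.05×137 + 20.99×142 + 81.40×32 + 17.55×16 = 280.85 + 2980.58 + 2604.8 + 280.8 = 6147.03
ΣP(Jan 2013)·Q(Jan 2013) = 1.73×137 + 17.49×142 + 58.61×32 + 15.70×16 = 237.01 + 2483.58 + 1875.52 + 251.2 = 4847.31
Index = 6147.03 / 4847.31 × 100 = 126.8132

126.81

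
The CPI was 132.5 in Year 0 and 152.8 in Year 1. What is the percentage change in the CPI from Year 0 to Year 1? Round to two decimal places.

Change = (152.8 − 132.5) / 132.5 × 100
       = 20.3 / 132.5 × 100 = 15.3208%

15.32%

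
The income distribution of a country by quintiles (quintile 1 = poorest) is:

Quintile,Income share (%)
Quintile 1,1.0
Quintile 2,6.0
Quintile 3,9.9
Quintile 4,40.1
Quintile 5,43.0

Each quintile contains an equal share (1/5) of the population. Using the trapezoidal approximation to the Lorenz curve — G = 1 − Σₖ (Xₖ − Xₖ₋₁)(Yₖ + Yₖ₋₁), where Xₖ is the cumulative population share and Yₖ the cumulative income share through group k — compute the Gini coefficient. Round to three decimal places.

Cumulative income shares Yₖ: 0.0100, 0.0700, 0.1690, 0.5700, 1.0000
Σ (Xₖ−Xₖ₋₁)(Yₖ+Yₖ₋₁) = (1/5)(0.0100+0.0000) + (1/5)(0.0700+0.0100) + (1/5)(0.1690+0.0700) + (1/5)(0.5700+0.1690) + (1/5)(1.0000+0.5700)
  = 0.0020 + 0.0160 + 0.0478 + 0.1478 + 0.3140 = 0.5276
G = 1 − 0.5276 = 0.4724

0.472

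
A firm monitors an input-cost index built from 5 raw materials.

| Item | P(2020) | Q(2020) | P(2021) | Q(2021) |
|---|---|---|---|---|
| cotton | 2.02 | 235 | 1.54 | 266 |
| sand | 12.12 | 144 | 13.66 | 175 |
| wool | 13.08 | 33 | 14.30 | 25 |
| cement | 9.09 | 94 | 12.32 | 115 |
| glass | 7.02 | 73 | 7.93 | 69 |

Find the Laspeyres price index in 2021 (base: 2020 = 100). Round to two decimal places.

112.92

Laspeyres price index uses base-period quantities as weights.
ΣP(2021)·Q(2020) = 1.54×235 + 13.66×144 + 14.30×33 + 12.32×94 + 7.93×73 = 361.9 + 1967.04 + 471.9 + 1158.08 + 578.89 = 4537.81
ΣP(2020)·Q(2020) = 2.02×235 + 12.12×144 + 13.08×33 + 9.09×94 + 7.02×73 = 474.7 + 1745.28 + 431.64 + 854.46 + 512.46 = 4018.54
Index = 4537.81 / 4018.54 × 100 = 112.9219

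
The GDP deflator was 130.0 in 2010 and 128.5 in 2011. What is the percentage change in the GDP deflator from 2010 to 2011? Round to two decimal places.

-1.15%

Change = (128.5 − 130.0) / 130.0 × 100
       = -1.5 / 130.0 × 100 = -1.1538%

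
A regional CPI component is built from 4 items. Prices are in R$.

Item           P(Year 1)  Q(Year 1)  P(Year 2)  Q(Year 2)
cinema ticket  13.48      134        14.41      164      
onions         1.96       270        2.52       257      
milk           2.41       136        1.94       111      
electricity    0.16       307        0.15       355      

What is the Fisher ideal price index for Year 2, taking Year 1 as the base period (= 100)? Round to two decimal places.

Laspeyres component (base-period weights):
ΣP(Year 2)Q(Year 1) = 14.41×134 + 2.52×270 + 1.94×136 + 0.15×307 = 1930.94 + 680.4 + 263.84 + 46.05 = 2921.23
ΣP(Year 1)Q(Year 1) = 13.48×134 + 1.96×270 + 2.41×136 + 0.16×307 = 1806.32 + 529.2 + 327.76 + 49.12 = 2712.4
L = 2921.23 / 2712.4 × 100 = 107.6991
Paasche component (current-period weights):
ΣP(Year 2)Q(Year 2) = 14.41×164 + 2.52×257 + 1.94×111 + 0.15×355 = 2363.24 + 647.64 + 215.34 + 53.25 = 3279.47
ΣP(Year 1)Q(Year 2) = 13.48×164 + 1.96×257 + 2.41×111 + 0.16×355 = 2210.72 + 503.72 + 267.51 + 56.8 = 3038.75
P = 3279.47 / 3038.75 × 100 = 107.9217
Fisher = √(L × P) = √(107.6991 × 107.9217) = 107.8103

107.81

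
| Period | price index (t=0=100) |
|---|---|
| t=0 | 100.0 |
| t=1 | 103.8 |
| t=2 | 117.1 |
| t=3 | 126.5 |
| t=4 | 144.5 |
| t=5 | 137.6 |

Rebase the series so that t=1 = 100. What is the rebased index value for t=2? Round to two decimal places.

Rebased(t=2) = 117.1 / 103.8 × 100 = 112.8131

112.81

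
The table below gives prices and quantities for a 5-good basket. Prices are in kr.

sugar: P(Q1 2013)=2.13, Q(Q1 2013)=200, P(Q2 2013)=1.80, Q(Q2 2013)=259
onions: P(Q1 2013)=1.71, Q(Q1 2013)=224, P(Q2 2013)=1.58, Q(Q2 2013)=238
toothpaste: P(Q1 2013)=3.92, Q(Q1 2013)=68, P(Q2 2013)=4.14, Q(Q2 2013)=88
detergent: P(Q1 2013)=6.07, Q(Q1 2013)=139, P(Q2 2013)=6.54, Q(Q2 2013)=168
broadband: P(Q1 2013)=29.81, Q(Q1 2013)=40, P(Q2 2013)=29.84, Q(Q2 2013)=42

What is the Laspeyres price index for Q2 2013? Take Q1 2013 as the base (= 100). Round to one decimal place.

99.6

Laspeyres price index uses base-period quantities as weights.
ΣP(Q2 2013)·Q(Q1 2013) = 1.80×200 + 1.58×224 + 4.14×68 + 6.54×139 + 29.84×40 = 360 + 353.92 + 281.52 + 909.06 + 1193.6 = 3098.1
ΣP(Q1 2013)·Q(Q1 2013) = 2.13×200 + 1.71×224 + 3.92×68 + 6.07×139 + 29.81×40 = 426 + 383.04 + 266.56 + 843.73 + 1192.4 = 3111.73
Index = 3098.1 / 3111.73 × 100 = 99.5620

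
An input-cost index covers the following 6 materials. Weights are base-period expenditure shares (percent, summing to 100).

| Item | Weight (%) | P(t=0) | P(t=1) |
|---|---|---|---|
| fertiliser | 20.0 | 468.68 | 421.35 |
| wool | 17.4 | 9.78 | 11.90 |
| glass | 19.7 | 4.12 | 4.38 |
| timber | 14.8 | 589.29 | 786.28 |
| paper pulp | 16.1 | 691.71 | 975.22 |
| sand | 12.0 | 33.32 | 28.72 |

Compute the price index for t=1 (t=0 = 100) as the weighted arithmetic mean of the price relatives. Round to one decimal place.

fertiliser: 20.0 × (421.35/468.68) = 20.0 × 0.899014 = 17.9803
wool: 17.4 × (11.90/9.78) = 17.4 × 1.216769 = 21.1718
glass: 19.7 × (4.38/4.12) = 19.7 × 1.063107 = 20.9432
timber: 14.8 × (786.28/589.29) = 14.8 × 1.334284 = 19.7474
paper pulp: 16.1 × (975.22/691.71) = 16.1 × 1.409868 = 22.6989
sand: 12.0 × (28.72/33.32) = 12.0 × 0.861945 = 10.3433
Index = Σ wᵢ·(p₁ᵢ/p₀ᵢ) = 17.9803 + 21.1718 + 20.9432 + 19.7474 + 22.6989 + 10.3433 = 112.8849

112.9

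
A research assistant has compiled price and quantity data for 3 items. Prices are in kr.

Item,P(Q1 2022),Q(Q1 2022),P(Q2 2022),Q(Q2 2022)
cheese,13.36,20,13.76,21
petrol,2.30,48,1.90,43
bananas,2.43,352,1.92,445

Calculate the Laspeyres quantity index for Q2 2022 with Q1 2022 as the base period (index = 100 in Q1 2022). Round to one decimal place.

Laspeyres quantity index uses base-period prices as weights.
ΣP(Q1 2022)·Q(Q2 2022) = 13.36×21 + 2.30×43 + 2.43×445 = 280.56 + 98.9 + 1081.35 = 1460.81
ΣP(Q1 2022)·Q(Q1 2022) = 13.36×20 + 2.30×48 + 2.43×352 = 267.2 + 110.4 + 855.36 = 1232.96
Index = 1460.81 / 1232.96 × 100 = 118.4799

118.5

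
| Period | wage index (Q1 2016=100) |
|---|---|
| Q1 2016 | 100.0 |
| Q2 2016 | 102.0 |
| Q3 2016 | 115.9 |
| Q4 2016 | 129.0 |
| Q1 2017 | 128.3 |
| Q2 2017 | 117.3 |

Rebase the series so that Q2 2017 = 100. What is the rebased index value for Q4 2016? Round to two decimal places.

Rebased(Q4 2016) = 129.0 / 117.3 × 100 = 109.9744

109.97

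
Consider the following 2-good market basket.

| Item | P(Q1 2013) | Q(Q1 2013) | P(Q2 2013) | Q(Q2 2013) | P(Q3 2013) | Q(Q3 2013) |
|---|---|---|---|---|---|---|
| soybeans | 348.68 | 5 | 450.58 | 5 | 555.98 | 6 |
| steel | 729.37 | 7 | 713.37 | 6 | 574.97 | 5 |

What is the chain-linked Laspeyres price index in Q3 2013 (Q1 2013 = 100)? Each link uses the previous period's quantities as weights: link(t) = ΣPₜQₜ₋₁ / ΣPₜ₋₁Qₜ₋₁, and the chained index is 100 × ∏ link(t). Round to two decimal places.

Link Q1 2013→Q2 2013:
ΣP(Q2 2013)Q(Q1 2013) = 450.58×5 + 713.37×7 = 2252.9 + 4993.59 = 7246.49
ΣP(Q1 2013)Q(Q1 2013) = 348.68×5 + 729.37×7 = 1743.4 + 5105.59 = 6848.99
link = 7246.49/6848.99 = 1.058038
Link Q2 2013→Q3 2013:
ΣP(Q3 2013)Q(Q2 2013) = 555.98×5 + 574.97×6 = 2779.9 + 3449.82 = 6229.72
ΣP(Q2 2013)Q(Q2 2013) = 450.58×5 + 713.37×6 = 2252.9 + 4280.22 = 6533.12
link = 6229.72/6533.12 = 0.953560
Chained index = 100 × 1.058038 × 0.953560 = 100.8902

100.89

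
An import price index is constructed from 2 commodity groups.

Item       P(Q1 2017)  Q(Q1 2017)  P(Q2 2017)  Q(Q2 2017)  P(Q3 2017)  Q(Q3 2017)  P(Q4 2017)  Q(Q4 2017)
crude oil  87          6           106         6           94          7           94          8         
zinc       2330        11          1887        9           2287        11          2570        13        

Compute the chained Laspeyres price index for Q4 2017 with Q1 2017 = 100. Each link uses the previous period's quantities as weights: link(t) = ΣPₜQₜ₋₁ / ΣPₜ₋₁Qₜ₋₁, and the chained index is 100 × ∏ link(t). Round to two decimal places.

110.02

Link Q1 2017→Q2 2017:
ΣP(Q2 2017)Q(Q1 2017) = 106×6 + 1887×11 = 636 + 20757 = 21393
ΣP(Q1 2017)Q(Q1 2017) = 87×6 + 2330×11 = 522 + 25630 = 26152
link = 21393/26152 = 0.818025
Link Q2 2017→Q3 2017:
ΣP(Q3 2017)Q(Q2 2017) = 94×6 + 2287×9 = 564 + 20583 = 21147
ΣP(Q2 2017)Q(Q2 2017) = 106×6 + 1887×9 = 636 + 16983 = 17619
link = 21147/17619 = 1.200238
Link Q3 2017→Q4 2017:
ΣP(Q4 2017)Q(Q3 2017) = 94×7 + 2570×11 = 658 + 28270 = 28928
ΣP(Q3 2017)Q(Q3 2017) = 94×7 + 2287×11 = 658 + 25157 = 25815
link = 28928/25815 = 1.120589
Chained index = 100 × 0.818025 × 1.200238 × 1.120589 = 110.0223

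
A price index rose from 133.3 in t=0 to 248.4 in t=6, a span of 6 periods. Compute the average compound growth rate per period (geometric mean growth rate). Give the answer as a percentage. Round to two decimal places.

Growth factor = (248.4/133.3)^(1/6) = (1.863466)^(1/6) = 1.109312
Growth rate = 1.109312 − 1 = 0.109312 = 10.9312%

10.93%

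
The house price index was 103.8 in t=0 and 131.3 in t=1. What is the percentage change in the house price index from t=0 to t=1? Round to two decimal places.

Change = (131.3 − 103.8) / 103.8 × 100
       = 27.5 / 103.8 × 100 = 26.4933%

26.49%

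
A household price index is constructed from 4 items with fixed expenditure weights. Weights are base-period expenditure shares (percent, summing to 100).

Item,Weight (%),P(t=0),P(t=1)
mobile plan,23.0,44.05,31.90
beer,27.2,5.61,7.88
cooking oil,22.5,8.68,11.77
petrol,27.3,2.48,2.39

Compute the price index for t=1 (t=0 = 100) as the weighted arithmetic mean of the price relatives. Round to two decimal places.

111.68

mobile plan: 23.0 × (31.90/44.05) = 23.0 × 0.724177 = 16.6561
beer: 27.2 × (7.88/5.61) = 27.2 × 1.404635 = 38.2061
cooking oil: 22.5 × (11.77/8.68) = 22.5 × 1.355991 = 30.5098
petrol: 27.3 × (2.39/2.48) = 27.3 × 0.963710 = 26.3093
Index = Σ wᵢ·(p₁ᵢ/p₀ᵢ) = 16.6561 + 38.2061 + 30.5098 + 26.3093 = 111.6812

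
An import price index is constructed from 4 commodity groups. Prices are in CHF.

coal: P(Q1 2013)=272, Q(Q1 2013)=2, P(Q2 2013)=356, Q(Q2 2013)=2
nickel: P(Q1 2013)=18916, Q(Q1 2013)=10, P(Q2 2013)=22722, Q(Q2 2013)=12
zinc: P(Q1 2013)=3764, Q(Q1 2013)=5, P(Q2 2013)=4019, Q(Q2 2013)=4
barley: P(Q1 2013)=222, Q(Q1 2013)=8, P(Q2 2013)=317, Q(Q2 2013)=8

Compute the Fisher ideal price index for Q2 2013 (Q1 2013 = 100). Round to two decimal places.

Laspeyres component (base-period weights):
ΣP(Q2 2013)Q(Q1 2013) = 356×2 + 22722×10 + 4019×5 + 317×8 = 712 + 227220 + 20095 + 2536 = 250563
ΣP(Q1 2013)Q(Q1 2013) = 272×2 + 18916×10 + 3764×5 + 222×8 = 544 + 189160 + 18820 + 1776 = 210300
L = 250563 / 210300 × 100 = 119.1455
Paasche component (current-period weights):
ΣP(Q2 2013)Q(Q2 2013) = 356×2 + 22722×12 + 4019×4 + 317×8 = 712 + 272664 + 16076 + 2536 = 291988
ΣP(Q1 2013)Q(Q2 2013) = 272×2 + 18916×12 + 3764×4 + 222×8 = 544 + 226992 + 15056 + 1776 = 244368
P = 291988 / 244368 × 100 = 119.4870
Fisher = √(L × P) = √(119.1455 × 119.4870) = 119.3161

119.32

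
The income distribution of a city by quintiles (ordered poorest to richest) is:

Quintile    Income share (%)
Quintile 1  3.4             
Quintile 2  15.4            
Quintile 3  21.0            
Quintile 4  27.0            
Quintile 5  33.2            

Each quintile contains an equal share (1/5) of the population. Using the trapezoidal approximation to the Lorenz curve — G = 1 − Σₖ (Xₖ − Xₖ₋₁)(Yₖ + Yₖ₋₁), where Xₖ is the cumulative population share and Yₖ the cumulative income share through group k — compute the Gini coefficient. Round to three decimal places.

0.285

Cumulative income shares Yₖ: 0.0340, 0.1880, 0.3980, 0.6680, 1.0000
Σ (Xₖ−Xₖ₋₁)(Yₖ+Yₖ₋₁) = (1/5)(0.0340+0.0000) + (1/5)(0.1880+0.0340) + (1/5)(0.3980+0.1880) + (1/5)(0.6680+0.3980) + (1/5)(1.0000+0.6680)
  = 0.0068 + 0.0444 + 0.1172 + 0.2132 + 0.3336 = 0.7152
G = 1 − 0.7152 = 0.2848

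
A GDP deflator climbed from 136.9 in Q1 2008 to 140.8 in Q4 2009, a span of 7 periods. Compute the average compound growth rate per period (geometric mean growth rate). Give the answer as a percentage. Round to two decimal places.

0.40%

Growth factor = (140.8/136.9)^(1/7) = (1.028488)^(1/7) = 1.004021
Growth rate = 1.004021 − 1 = 0.004021 = 0.4021%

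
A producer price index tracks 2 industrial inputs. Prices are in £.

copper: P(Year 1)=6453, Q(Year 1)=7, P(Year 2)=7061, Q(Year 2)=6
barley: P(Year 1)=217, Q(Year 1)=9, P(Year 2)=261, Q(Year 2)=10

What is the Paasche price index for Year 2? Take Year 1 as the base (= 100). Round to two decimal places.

Paasche price index uses current-period quantities as weights.
ΣP(Year 2)·Q(Year 2) = 7061×6 + 261×10 = 42366 + 2610 = 44976
ΣP(Year 1)·Q(Year 2) = 6453×6 + 217×10 = 38718 + 2170 = 40888
Index = 44976 / 40888 × 100 = 109.9980

110.00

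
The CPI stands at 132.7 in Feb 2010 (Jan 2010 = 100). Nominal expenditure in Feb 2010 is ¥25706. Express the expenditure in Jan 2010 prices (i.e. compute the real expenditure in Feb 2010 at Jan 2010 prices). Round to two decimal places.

Real = Nominal ÷ (Index/100) = 25706 ÷ (132.7/100)
     = 25706 ÷ 1.327 = 19371.5147

19371.51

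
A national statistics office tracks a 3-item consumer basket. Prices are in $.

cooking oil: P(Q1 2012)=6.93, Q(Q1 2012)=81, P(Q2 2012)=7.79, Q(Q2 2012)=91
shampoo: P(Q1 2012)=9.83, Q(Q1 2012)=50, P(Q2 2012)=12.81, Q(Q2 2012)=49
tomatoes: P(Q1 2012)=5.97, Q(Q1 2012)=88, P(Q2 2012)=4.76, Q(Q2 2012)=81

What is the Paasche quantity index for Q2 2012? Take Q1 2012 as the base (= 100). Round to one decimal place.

101.9

Paasche quantity index uses current-period prices as weights.
ΣP(Q2 2012)·Q(Q2 2012) = 7.79×91 + 12.81×49 + 4.76×81 = 708.89 + 627.69 + 385.56 = 1722.14
ΣP(Q2 2012)·Q(Q1 2012) = 7.79×81 + 12.81×50 + 4.76×88 = 630.99 + 640.5 + 418.88 = 1690.37
Index = 1722.14 / 1690.37 × 100 = 101.8795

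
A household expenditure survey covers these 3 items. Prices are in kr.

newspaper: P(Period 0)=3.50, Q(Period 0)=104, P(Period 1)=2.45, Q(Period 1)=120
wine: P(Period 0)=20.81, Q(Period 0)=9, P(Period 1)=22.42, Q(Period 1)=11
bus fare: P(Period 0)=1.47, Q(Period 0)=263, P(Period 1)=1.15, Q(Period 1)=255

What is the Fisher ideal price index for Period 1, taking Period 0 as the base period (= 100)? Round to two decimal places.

81.19

Laspeyres component (base-period weights):
ΣP(Period 1)Q(Period 0) = 2.45×104 + 22.42×9 + 1.15×263 = 254.8 + 201.78 + 302.45 = 759.03
ΣP(Period 0)Q(Period 0) = 3.50×104 + 20.81×9 + 1.47×263 = 364 + 187.29 + 386.61 = 937.9
L = 759.03 / 937.9 × 100 = 80.9287
Paasche component (current-period weights):
ΣP(Period 1)Q(Period 1) = 2.45×120 + 22.42×11 + 1.15×255 = 294 + 246.62 + 293.25 = 833.87
ΣP(Period 0)Q(Period 1) = 3.50×120 + 20.81×11 + 1.47×255 = 420 + 228.91 + 374.85 = 1023.76
P = 833.87 / 1023.76 × 100 = 81.4517
Fisher = √(L × P) = √(80.9287 × 81.4517) = 81.1898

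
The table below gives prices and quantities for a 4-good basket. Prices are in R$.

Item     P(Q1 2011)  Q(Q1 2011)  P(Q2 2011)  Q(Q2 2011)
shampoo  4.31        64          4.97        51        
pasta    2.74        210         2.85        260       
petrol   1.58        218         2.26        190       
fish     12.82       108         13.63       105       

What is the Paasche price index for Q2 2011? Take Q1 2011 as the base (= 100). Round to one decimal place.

Paasche price index uses current-period quantities as weights.
ΣP(Q2 2011)·Q(Q2 2011) = 4.97×51 + 2.85×260 + 2.26×190 + 13.63×105 = 253.47 + 741 + 429.4 + 1431.15 = 2855.02
ΣP(Q1 2011)·Q(Q2 2011) = 4.31×51 + 2.74×260 + 1.58×190 + 12.82×105 = 219.81 + 712.4 + 300.2 + 1346.1 = 2578.51
Index = 2855.02 / 2578.51 × 100 = 110.7236

110.7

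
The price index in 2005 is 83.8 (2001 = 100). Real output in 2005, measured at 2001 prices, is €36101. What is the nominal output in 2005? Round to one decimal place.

Nominal = Real × (Index/100) = 36101 × (83.8/100)
        = 36101 × 0.838 = 30252.6380

30252.6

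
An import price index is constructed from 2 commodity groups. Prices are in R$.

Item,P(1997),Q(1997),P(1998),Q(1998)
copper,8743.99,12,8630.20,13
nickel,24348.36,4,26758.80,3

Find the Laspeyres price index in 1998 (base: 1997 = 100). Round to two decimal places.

Laspeyres price index uses base-period quantities as weights.
ΣP(1998)·Q(1997) = 8630.20×12 + 26758.80×4 = 103562.4 + 107035.2 = 210597.6
ΣP(1997)·Q(1997) = 8743.99×12 + 24348.36×4 = 104927.88 + 97393.44 = 202321.32
Index = 210597.6 / 202321.32 × 100 = 104.0907

104.09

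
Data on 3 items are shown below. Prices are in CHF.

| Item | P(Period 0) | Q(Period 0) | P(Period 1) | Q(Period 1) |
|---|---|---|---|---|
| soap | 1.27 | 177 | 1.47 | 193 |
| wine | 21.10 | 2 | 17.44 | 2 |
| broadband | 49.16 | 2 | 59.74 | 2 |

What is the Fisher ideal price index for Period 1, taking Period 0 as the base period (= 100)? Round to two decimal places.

Laspeyres component (base-period weights):
ΣP(Period 1)Q(Period 0) = 1.47×177 + 17.44×2 + 59.74×2 = 260.19 + 34.88 + 119.48 = 414.55
ΣP(Period 0)Q(Period 0) = 1.27×177 + 21.10×2 + 49.16×2 = 224.79 + 42.2 + 98.32 = 365.31
L = 414.55 / 365.31 × 100 = 113.4790
Paasche component (current-period weights):
ΣP(Period 1)Q(Period 1) = 1.47×193 + 17.44×2 + 59.74×2 = 283.71 + 34.88 + 119.48 = 438.07
ΣP(Period 0)Q(Period 1) = 1.27×193 + 21.10×2 + 49.16×2 = 245.11 + 42.2 + 98.32 = 385.63
P = 438.07 / 385.63 × 100 = 113.5985
Fisher = √(L × P) = √(113.4790 × 113.5985) = 113.5387

113.54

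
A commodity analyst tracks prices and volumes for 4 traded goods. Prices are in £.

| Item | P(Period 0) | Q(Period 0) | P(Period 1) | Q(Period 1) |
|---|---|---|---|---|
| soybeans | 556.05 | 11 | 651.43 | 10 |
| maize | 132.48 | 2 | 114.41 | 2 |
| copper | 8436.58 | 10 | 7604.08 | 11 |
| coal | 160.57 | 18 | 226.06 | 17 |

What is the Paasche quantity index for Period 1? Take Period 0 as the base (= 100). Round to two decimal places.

Paasche quantity index uses current-period prices as weights.
ΣP(Period 1)·Q(Period 1) = 651.43×10 + 114.41×2 + 7604.08×11 + 226.06×17 = 6514.3 + 228.82 + 83644.88 + 3843.02 = 94231.02
ΣP(Period 1)·Q(Period 0) = 651.43×11 + 114.41×2 + 7604.08×10 + 226.06×18 = 7165.73 + 228.82 + 76040.8 + 4069.08 = 87504.43
Index = 94231.02 / 87504.43 × 100 = 107.6871

107.69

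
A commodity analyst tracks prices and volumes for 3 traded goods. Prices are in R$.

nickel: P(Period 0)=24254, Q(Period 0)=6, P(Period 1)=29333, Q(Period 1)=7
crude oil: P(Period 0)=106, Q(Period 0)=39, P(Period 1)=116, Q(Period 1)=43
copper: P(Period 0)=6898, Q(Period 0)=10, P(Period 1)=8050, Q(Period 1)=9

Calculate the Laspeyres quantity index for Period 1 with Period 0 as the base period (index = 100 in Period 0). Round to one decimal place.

Laspeyres quantity index uses base-period prices as weights.
ΣP(Period 0)·Q(Period 1) = 24254×7 + 106×43 + 6898×9 = 169778 + 4558 + 62082 = 236418
ΣP(Period 0)·Q(Period 0) = 24254×6 + 106×39 + 6898×10 = 145524 + 4134 + 68980 = 218638
Index = 236418 / 218638 × 100 = 108.1322

108.1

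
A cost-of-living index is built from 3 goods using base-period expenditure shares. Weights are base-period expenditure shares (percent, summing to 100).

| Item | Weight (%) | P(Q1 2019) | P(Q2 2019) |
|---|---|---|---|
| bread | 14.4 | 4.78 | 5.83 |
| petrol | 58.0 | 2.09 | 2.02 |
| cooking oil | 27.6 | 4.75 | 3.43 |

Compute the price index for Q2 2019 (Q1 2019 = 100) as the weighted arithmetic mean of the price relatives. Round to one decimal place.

93.6

bread: 14.4 × (5.83/4.78) = 14.4 × 1.219665 = 17.5632
petrol: 58.0 × (2.02/2.09) = 58.0 × 0.966507 = 56.0574
cooking oil: 27.6 × (3.43/4.75) = 27.6 × 0.722105 = 19.9301
Index = Σ wᵢ·(p₁ᵢ/p₀ᵢ) = 17.5632 + 56.0574 + 19.9301 = 93.5507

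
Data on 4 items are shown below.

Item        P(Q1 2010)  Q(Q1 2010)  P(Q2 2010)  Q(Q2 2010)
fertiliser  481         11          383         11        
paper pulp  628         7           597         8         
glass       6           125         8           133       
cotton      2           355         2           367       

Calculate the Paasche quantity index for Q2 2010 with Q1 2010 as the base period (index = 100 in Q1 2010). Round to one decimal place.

106.8

Paasche quantity index uses current-period prices as weights.
ΣP(Q2 2010)·Q(Q2 2010) = 383×11 + 597×8 + 8×133 + 2×367 = 4213 + 4776 + 1064 + 734 = 10787
ΣP(Q2 2010)·Q(Q1 2010) = 383×11 + 597×7 + 8×125 + 2×355 = 4213 + 4179 + 1000 + 710 = 10102
Index = 10787 / 10102 × 100 = 106.7808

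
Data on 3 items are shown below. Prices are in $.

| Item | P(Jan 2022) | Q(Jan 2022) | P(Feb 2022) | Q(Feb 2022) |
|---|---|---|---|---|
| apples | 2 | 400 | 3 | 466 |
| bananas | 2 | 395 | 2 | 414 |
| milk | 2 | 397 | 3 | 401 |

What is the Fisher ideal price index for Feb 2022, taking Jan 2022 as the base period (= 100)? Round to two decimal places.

133.64

Laspeyres component (base-period weights):
ΣP(Feb 2022)Q(Jan 2022) = 3×400 + 2×395 + 3×397 = 1200 + 790 + 1191 = 3181
ΣP(Jan 2022)Q(Jan 2022) = 2×400 + 2×395 + 2×397 = 800 + 790 + 794 = 2384
L = 3181 / 2384 × 100 = 133.4312
Paasche component (current-period weights):
ΣP(Feb 2022)Q(Feb 2022) = 3×466 + 2×414 + 3×401 = 1398 + 828 + 1203 = 3429
ΣP(Jan 2022)Q(Feb 2022) = 2×466 + 2×414 + 2×401 = 932 + 828 + 802 = 2562
P = 3429 / 2562 × 100 = 133.8407
Fisher = √(L × P) = √(133.4312 × 133.8407) = 133.6358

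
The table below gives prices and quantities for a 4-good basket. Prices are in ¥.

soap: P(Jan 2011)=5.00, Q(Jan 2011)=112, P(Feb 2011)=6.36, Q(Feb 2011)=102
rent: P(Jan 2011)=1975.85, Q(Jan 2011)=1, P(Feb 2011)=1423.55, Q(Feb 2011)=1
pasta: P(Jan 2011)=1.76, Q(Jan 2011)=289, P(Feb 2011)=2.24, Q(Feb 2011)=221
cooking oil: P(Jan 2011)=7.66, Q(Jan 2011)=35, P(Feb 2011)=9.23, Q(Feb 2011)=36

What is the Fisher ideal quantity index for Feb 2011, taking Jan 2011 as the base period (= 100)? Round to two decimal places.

94.22

Laspeyres component (base-period weights):
ΣP(Jan 2011)Q(Feb 2011) = 5.00×102 + 1975.85×1 + 1.76×221 + 7.66×36 = 510 + 1975.85 + 388.96 + 275.76 = 3150.57
ΣP(Jan 2011)Q(Jan 2011) = 5.00×112 + 1975.85×1 + 1.76×289 + 7.66×35 = 560 + 1975.85 + 508.64 + 268.1 = 3312.59
L = 3150.57 / 3312.59 × 100 = 95.1090
Paasche component (current-period weights):
ΣP(Feb 2011)Q(Feb 2011) = 6.36×102 + 1423.55×1 + 2.24×221 + 9.23×36 = 648.72 + 1423.55 + 495.04 + 332.28 = 2899.59
ΣP(Feb 2011)Q(Jan 2011) = 6.36×112 + 1423.55×1 + 2.24×289 + 9.23×35 = 712.32 + 1423.55 + 647.36 + 323.05 = 3106.28
P = 2899.59 / 3106.28 × 100 = 93.3461
Fisher = √(L × P) = √(95.1090 × 93.3461) = 94.2234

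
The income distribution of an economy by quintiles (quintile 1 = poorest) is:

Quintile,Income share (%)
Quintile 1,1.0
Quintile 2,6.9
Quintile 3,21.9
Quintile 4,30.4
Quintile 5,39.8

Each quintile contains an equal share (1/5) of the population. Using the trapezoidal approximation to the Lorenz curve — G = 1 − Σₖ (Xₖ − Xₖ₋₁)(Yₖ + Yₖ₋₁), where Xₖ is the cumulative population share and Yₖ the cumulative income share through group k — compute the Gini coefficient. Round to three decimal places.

Cumulative income shares Yₖ: 0.0100, 0.0790, 0.2980, 0.6020, 1.0000
Σ (Xₖ−Xₖ₋₁)(Yₖ+Yₖ₋₁) = (1/5)(0.0100+0.0000) + (1/5)(0.0790+0.0100) + (1/5)(0.2980+0.0790) + (1/5)(0.6020+0.2980) + (1/5)(1.0000+0.6020)
  = 0.0020 + 0.0178 + 0.0754 + 0.1800 + 0.3204 = 0.5956
G = 1 − 0.5956 = 0.4044

0.404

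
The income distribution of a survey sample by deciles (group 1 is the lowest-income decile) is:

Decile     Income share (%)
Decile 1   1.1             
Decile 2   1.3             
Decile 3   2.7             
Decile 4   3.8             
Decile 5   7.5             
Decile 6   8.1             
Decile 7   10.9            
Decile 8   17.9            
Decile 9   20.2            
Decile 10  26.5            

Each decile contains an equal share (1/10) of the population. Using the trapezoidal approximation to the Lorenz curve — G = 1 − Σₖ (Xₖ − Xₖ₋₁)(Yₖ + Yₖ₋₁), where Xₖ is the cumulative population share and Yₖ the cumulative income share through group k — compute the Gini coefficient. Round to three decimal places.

Cumulative income shares Yₖ: 0.0110, 0.0240, 0.0510, 0.0890, 0.1640, 0.2450, 0.3540, 0.5330, 0.7350, 1.0000
Σ (Xₖ−Xₖ₋₁)(Yₖ+Yₖ₋₁) = (1/10)(0.0110+0.0000) + (1/10)(0.0240+0.0110) + (1/10)(0.0510+0.0240) + (1/10)(0.0890+0.0510) + (1/10)(0.1640+0.0890) + (1/10)(0.2450+0.1640) + (1/10)(0.3540+0.2450) + (1/10)(0.5330+0.3540) + (1/10)(0.7350+0.5330) + (1/10)(1.0000+0.7350)
  = 0.0011 + 0.0035 + 0.0075 + 0.0140 + 0.0253 + 0.0409 + 0.0599 + 0.0887 + 0.1268 + 0.1735 = 0.5412
G = 1 − 0.5412 = 0.4588

0.459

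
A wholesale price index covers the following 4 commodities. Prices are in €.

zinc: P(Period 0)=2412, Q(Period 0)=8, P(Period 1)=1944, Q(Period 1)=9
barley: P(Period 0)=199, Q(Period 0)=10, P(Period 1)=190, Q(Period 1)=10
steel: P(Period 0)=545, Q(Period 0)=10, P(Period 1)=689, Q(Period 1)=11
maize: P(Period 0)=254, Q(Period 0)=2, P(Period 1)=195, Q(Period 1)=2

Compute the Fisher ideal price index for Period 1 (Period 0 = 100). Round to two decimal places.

Laspeyres component (base-period weights):
ΣP(Period 1)Q(Period 0) = 1944×8 + 190×10 + 689×10 + 195×2 = 15552 + 1900 + 6890 + 390 = 24732
ΣP(Period 0)Q(Period 0) = 2412×8 + 199×10 + 545×10 + 254×2 = 19296 + 1990 + 5450 + 508 = 27244
L = 24732 / 27244 × 100 = 90.7796
Paasche component (current-period weights):
ΣP(Period 1)Q(Period 1) = 1944×9 + 190×10 + 689×11 + 195×2 = 17496 + 1900 + 7579 + 390 = 27365
ΣP(Period 0)Q(Period 1) = 2412×9 + 199×10 + 545×11 + 254×2 = 21708 + 1990 + 5995 + 508 = 30201
P = 27365 / 30201 × 100 = 90.6096
Fisher = √(L × P) = √(90.7796 × 90.6096) = 90.6946

90.69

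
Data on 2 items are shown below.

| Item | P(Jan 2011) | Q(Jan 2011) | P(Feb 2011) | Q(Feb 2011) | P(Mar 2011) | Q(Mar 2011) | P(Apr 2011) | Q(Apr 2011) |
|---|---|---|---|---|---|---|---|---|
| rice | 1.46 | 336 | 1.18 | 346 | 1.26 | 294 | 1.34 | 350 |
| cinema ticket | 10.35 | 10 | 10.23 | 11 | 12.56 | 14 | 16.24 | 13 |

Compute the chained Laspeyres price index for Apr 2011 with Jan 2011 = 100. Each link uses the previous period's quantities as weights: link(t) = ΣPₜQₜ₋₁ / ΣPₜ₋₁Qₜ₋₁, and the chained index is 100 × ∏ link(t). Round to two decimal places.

105.27

Link Jan 2011→Feb 2011:
ΣP(Feb 2011)Q(Jan 2011) = 1.18×336 + 10.23×10 = 396.48 + 102.3 = 498.78
ΣP(Jan 2011)Q(Jan 2011) = 1.46×336 + 10.35×10 = 490.56 + 103.5 = 594.06
link = 498.78/594.06 = 0.839612
Link Feb 2011→Mar 2011:
ΣP(Mar 2011)Q(Feb 2011) = 1.26×346 + 12.56×11 = 435.96 + 138.16 = 574.12
ΣP(Feb 2011)Q(Feb 2011) = 1.18×346 + 10.23×11 = 408.28 + 112.53 = 520.81
link = 574.12/520.81 = 1.102360
Link Mar 2011→Apr 2011:
ΣP(Apr 2011)Q(Mar 2011) = 1.34×294 + 16.24×14 = 393.96 + 227.36 = 621.32
ΣP(Mar 2011)Q(Mar 2011) = 1.26×294 + 12.56×14 = 370.44 + 175.84 = 546.28
link = 621.32/546.28 = 1.137365
Chained index = 100 × 0.839612 × 1.102360 × 1.137365 = 105.2694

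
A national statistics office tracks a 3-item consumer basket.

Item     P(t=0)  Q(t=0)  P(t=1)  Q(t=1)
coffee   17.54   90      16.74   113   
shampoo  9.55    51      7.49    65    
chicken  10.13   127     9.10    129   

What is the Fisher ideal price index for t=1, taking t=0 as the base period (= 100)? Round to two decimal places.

Laspeyres component (base-period weights):
ΣP(t=1)Q(t=0) = 16.74×90 + 7.49×51 + 9.10×127 = 1506.6 + 381.99 + 1155.7 = 3044.29
ΣP(t=0)Q(t=0) = 17.54×90 + 9.55×51 + 10.13×127 = 1578.6 + 487.05 + 1286.51 = 3352.16
L = 3044.29 / 3352.16 × 100 = 90.8158
Paasche component (current-period weights):
ΣP(t=1)Q(t=1) = 16.74×113 + 7.49×65 + 9.10×129 = 1891.62 + 486.85 + 1173.9 = 3552.37
ΣP(t=0)Q(t=1) = 17.54×113 + 9.55×65 + 10.13×129 = 1982.02 + 620.75 + 1306.77 = 3909.54
P = 3552.37 / 3909.54 × 100 = 90.8641
Fisher = √(L × P) = √(90.8158 × 90.8641) = 90.8400

90.84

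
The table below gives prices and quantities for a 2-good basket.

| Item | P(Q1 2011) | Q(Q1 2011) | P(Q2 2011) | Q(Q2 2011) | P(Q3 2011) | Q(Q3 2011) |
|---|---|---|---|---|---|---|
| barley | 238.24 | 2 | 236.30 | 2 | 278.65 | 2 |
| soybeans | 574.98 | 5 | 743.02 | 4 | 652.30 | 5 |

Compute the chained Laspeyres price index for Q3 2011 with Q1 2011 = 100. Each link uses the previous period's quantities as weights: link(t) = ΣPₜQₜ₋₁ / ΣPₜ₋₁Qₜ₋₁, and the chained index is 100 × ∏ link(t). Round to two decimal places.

114.86

Link Q1 2011→Q2 2011:
ΣP(Q2 2011)Q(Q1 2011) = 236.30×2 + 743.02×5 = 472.6 + 3715.1 = 4187.7
ΣP(Q1 2011)Q(Q1 2011) = 238.24×2 + 574.98×5 = 476.48 + 2874.9 = 3351.38
link = 4187.7/3351.38 = 1.249545
Link Q2 2011→Q3 2011:
ΣP(Q3 2011)Q(Q2 2011) = 278.65×2 + 652.30×4 = 557.3 + 2609.2 = 3166.5
ΣP(Q2 2011)Q(Q2 2011) = 236.30×2 + 743.02×4 = 472.6 + 2972.08 = 3444.68
link = 3166.5/3444.68 = 0.919244
Chained index = 100 × 1.249545 × 0.919244 = 114.8636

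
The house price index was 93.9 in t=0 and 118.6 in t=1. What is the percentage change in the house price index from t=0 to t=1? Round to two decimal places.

26.30%

Change = (118.6 − 93.9) / 93.9 × 100
       = 24.7 / 93.9 × 100 = 26.3046%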